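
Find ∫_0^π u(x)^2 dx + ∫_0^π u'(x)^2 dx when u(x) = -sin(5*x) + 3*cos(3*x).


||u||_{H^1(0,π)}^2 = 58*π

u'(x) = -9*sin(3*x) - 5*cos(5*x).
Expand u² and (u')² and integrate term by term on (0, π), using: for integers n ≥ 1, ∫_0^π sin²(nx) dx = ∫_0^π cos²(nx) dx = π/2; for n ≠ n', ∫_0^π sin(nx)sin(n'x) dx = ∫_0^π cos(nx)cos(n'x) dx = 0; and by product-to-sum, ∫_0^π sin(nx)cos(n'x) dx = ½∫_0^π [sin((n+n')x) + sin((n−n')x)] dx, which is 0 when n+n' is even and 2n/(n²−n'²) when n+n' is odd (it need not vanish on (0, π)).
  u² squared terms: (-1)²·∫sin(5x)² dx = 1·π/2 = π/2;  (3)²·∫cos(3x)² dx = 9·π/2 = 9*π/2.
  u² cross terms: 2·(-1)·(3)·∫sin(5x)·cos(3x) dx = -6·(0) = 0.
  So ∫_0^π u² dx = π/2 + 9*π/2 + 0 = 5*π.
  (u')² squared terms: (-9)²·∫sin(3x)² dx = 81·π/2 = 81*π/2;  (-5)²·∫cos(5x)² dx = 25·π/2 = 25*π/2.
  (u')² cross terms: 2·(-9)·(-5)·∫sin(3x)·cos(5x) dx = 90·(0) = 0.
  So ∫_0^π (u')² dx = 81*π/2 + 25*π/2 + 0 = 53*π.
||u||_{H^1}^2 = (5*π) + (53*π) = 58*π.


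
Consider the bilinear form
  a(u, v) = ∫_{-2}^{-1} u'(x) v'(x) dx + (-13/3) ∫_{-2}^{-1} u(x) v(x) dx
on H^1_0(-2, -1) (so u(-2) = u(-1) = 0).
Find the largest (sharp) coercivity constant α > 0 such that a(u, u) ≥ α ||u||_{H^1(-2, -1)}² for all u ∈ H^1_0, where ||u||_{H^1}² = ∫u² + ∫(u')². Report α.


α = (-13/3 + π^2)/(1 + π^2)

Coercivity of a(·,·) on H^1_0(-2, -1) means a(u, u) ≥ α ||u||_{H^1}² for every u ∈ H^1_0.
The interval has length L = 1, and Poincaré/coercivity depend only on L. Here a(u, u) = ∫(u')² + (-13/3)·∫u².
Here c = -13/3 < 0 with |c| < (π/L)² = π^2, so coercivity still holds. The condition a(u,u) ≥ α||u||_{H^1}² reads (1−α)∫(u')² ≥ (α−c)∫u². Any admissible α is ≤ 1 (rapidly oscillating u have ∫u²/∫(u')² → 0), and α = 1 would force 0 ≥ (1−c)∫u², impossible since c < 1; so 1−α > 0. By the sharp Poincaré inequality on H^1_0 of an interval of length L, ∫(u')² ≥ (π/L)²∫u² with equality for the first sine mode sin(π(x−x₀)/L) (x₀ the left endpoint), so the inequality holds for all u iff (1−α)(π/L)² ≥ α − c, i.e. α ≤ ((π/L)² + c)/((π/L)² + 1) = (1 + c(L/π)²)/(1 + (L/π)²). (Direct route, valid since c ≤ 0: Poincaré gives c∫u² ≥ c(L/π)²∫(u')², so a(u,u) ≥ (1 + c(L/π)²)∫(u')², while ||u||_{H^1}² ≤ (1 + (L/π)²)∫(u')²; dividing yields the same α.) With (π/L)² = π^2 and c = -13/3, the largest admissible constant is α = ((π/L)² + c)/((π/L)² + 1).
Simplifying, α = (-13/3 + π^2)/(1 + π^2).


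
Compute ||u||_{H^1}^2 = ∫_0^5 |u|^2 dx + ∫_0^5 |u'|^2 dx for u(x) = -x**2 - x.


||u||_{H^1}^2 = 7205/6

The H^1 norm (squared) on an interval (0, L) is
  ||u||_{H^1}^2 = ∫_0^L u(x)^2 dx + ∫_0^L u'(x)^2 dx.
Compute u'(x) = -2*x - 1.
Then u(x)^2 = x**4 + 2*x**3 + x**2 and u'(x)^2 = 4*x**2 + 4*x + 1.
Integrate each monomial from 0 to 5 using ∫_0^5 c·x^n dx = c·5^(n+1)/(n+1):
  ∫_0^5 u(x)^2 dx = ∫_0^5 (x^4 + 2*x^3 + x^2) dx. Term by term:
    ∫_0^5 x^4 dx = 625;  ∫_0^5 2*x^3 dx = 625/2;  ∫_0^5 x^2 dx = 125/3.
  Sum: 625 + 625/2 + 125/3 = 5875/6.
  ∫_0^5 u'(x)^2 dx = ∫_0^5 (4*x^2 + 4*x + 1) dx. Term by term:
    ∫_0^5 4*x^2 dx = 500/3;  ∫_0^5 4*x dx = 50;  ∫_0^5 1 dx = 5.
  Sum: 500/3 + 50 + 5 = 665/3.
Adding: ||u||_{H^1}^2 = 5875/6 + 665/3 = 7205/6.


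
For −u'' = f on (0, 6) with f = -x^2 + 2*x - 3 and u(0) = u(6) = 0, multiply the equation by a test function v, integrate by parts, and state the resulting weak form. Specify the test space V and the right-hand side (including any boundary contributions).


V = H^1_0(0, 6) (so v(0) = v(6) = 0); weak form: ∫_0^6 u'v' dx = ∫_0^6 (-x^2 + 2*x - 3) v dx for all v ∈ V.

Multiply both sides by a test function v and integrate from 0 to 6:
  ∫_0^6 −u''(x) v(x) dx = ∫_0^6 f(x) v(x) dx.
Integrate the LHS by parts once:
  ∫_0^6 −u'' v dx = −[u'(x) v(x)]_0^6 + ∫_0^6 u'(x) v'(x) dx.
Thus ∫_0^6 u'(x) v'(x) dx = ∫_0^6 f(x) v(x) dx + [u'(x) v(x)]_0^6.
Choose V so that boundary terms are either known or forced to vanish.
u is Dirichlet: u(0) = u(6) = 0. Let V = H^1_0(0, 6); then v(0) = v(6) = 0, and [u' v]_0^6 = 0.
Weak formulation: find u (satisfying any essential BC) such that ∫_0^6 u'(x) v'(x) dx = ∫_0^6 f v dx for all v ∈ V.
Substituting f(x) = -x^2 + 2*x - 3, the right-hand side is ∫_0^6 (-x^2 + 2*x - 3) v dx.


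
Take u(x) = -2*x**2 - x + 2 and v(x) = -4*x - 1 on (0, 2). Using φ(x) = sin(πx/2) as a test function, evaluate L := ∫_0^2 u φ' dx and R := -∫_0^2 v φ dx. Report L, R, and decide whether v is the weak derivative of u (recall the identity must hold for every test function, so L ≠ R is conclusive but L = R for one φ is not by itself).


LHS = 20/π, RHS = 20/π. Yes, v = u' weakly.

u(x) = -2*x**2 - x + 2, classical derivative u'(x) = -4*x - 1.
φ(x) = sin(πx/2), so φ'(x) = π*cos(π*x/2)/2.
Note φ(0) = φ(2) = 0, so the boundary term u·φ vanishes.
LHS = ∫_0^2 u(x) φ'(x) dx = ∫_0^2 (-π*x^2*cos(π*x/2) - π*x*cos(π*x/2)/2 + π*cos(π*x/2)) dx. Term by term:
  ∫_0^2 π*cos(π*x/2) dx = 0;  ∫_0^2 -π*x^2*cos(π*x/2) dx = 16/π;  ∫_0^2 -π*x*cos(π*x/2)/2 dx = 4/π.
Sum: 0 + 16/π + 4/π = 20/π.
So LHS = 20/π.
∫_0^2 v(x) φ(x) dx = ∫_0^2 (-4*x*sin(π*x/2) - sin(π*x/2)) dx. Term by term:
  ∫_0^2 -sin(π*x/2) dx = -4/π;  ∫_0^2 -4*x*sin(π*x/2) dx = -16/π.
Sum: -4/π − 16/π = -20/π.
So RHS = -∫_0^2 v(x) φ(x) dx = 20/π.
LHS = RHS, so the identity holds for this test φ.
Moreover u is smooth here and v(x) = u'(x) = -4*x - 1 pointwise, so the identity holds for every test function. Hence v is the weak derivative of u.


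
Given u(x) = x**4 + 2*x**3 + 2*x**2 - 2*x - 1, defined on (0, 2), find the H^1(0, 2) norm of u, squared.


||u||_{H^1}^2 = 510262/315

The H^1 norm (squared) on an interval (0, L) is
  ||u||_{H^1}^2 = ∫_0^L u(x)^2 dx + ∫_0^L u'(x)^2 dx.
Compute u'(x) = 4*x**3 + 6*x**2 + 4*x - 2.
Then u(x)^2 = x**8 + 4*x**7 + 8*x**6 + 4*x**5 - 6*x**4 - 12*x**3 + 4*x + 1 and u'(x)^2 = 16*x**6 + 48*x**5 + 68*x**4 + 32*x**3 - 8*x**2 - 16*x + 4.
Integrate each monomial from 0 to 2 using ∫_0^2 c·x^n dx = c·2^(n+1)/(n+1):
  ∫_0^2 u(x)^2 dx = ∫_0^2 (x^8 + 4*x^7 + 8*x^6 + 4*x^5 - 6*x^4 - 12*x^3 + 4*x + 1) dx. Term by term:
    ∫_0^2 x^8 dx = 512/9;  ∫_0^2 4*x^7 dx = 128;  ∫_0^2 8*x^6 dx = 1024/7;
    ∫_0^2 4*x^5 dx = 128/3;  ∫_0^2 -6*x^4 dx = -192/5;  ∫_0^2 -12*x^3 dx = -48;
    ∫_0^2 4*x dx = 8;  ∫_0^2 1 dx = 2.
  Sum: 512/9 + 128 + 1024/7 + 128/3 − 192/5 − 48 + 8 + 2 = 93694/315.
  ∫_0^2 u'(x)^2 dx = ∫_0^2 (16*x^6 + 48*x^5 + 68*x^4 + 32*x^3 - 8*x^2 - 16*x + 4) dx. Term by term:
    ∫_0^2 16*x^6 dx = 2048/7;  ∫_0^2 48*x^5 dx = 512;  ∫_0^2 68*x^4 dx = 2176/5;
    ∫_0^2 32*x^3 dx = 128;  ∫_0^2 -8*x^2 dx = -64/3;  ∫_0^2 -16*x dx = -32;
    ∫_0^2 4 dx = 8.
  Sum: 2048/7 + 512 + 2176/5 + 128 − 64/3 − 32 + 8 = 138856/105.
Adding: ||u||_{H^1}^2 = 93694/315 + 138856/105 = 510262/315.


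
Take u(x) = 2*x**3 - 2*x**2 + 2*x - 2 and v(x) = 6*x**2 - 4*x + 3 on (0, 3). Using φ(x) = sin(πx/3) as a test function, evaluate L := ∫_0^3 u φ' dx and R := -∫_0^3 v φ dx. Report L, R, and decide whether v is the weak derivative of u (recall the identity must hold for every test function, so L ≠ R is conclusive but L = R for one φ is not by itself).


LHS = -138/π + 648/π^3, RHS = -144/π + 648/π^3. No, v is not the weak derivative of u.

u(x) = 2*x**3 - 2*x**2 + 2*x - 2, classical derivative u'(x) = 6*x**2 - 4*x + 2.
φ(x) = sin(πx/3), so φ'(x) = π*cos(π*x/3)/3.
Note φ(0) = φ(3) = 0, so the boundary term u·φ vanishes.
LHS = ∫_0^3 u(x) φ'(x) dx = ∫_0^3 (2*π*x^3*cos(π*x/3)/3 - 2*π*x^2*cos(π*x/3)/3 + 2*π*x*cos(π*x/3)/3 - 2*π*cos(π*x/3)/3) dx. Term by term:
  ∫_0^3 -2*π*cos(π*x/3)/3 dx = 0;  ∫_0^3 -2*π*x^2*cos(π*x/3)/3 dx = 36/π;  ∫_0^3 2*π*x*cos(π*x/3)/3 dx = -12/π;
  ∫_0^3 2*π*x^3*cos(π*x/3)/3 dx = -162/π + 648/π^3.
Sum: 0 + 36/π − 12/π + -162/π + 648/π^3 = -138/π + 648/π^3.
So LHS = -138/π + 648/π^3.
∫_0^3 v(x) φ(x) dx = ∫_0^3 (6*x^2*sin(π*x/3) - 4*x*sin(π*x/3) + 3*sin(π*x/3)) dx. Term by term:
  ∫_0^3 3*sin(π*x/3) dx = 18/π;  ∫_0^3 -4*x*sin(π*x/3) dx = -36/π;  ∫_0^3 6*x^2*sin(π*x/3) dx = -648/π^3 + 162/π.
Sum: 18/π − 36/π + -648/π^3 + 162/π = -648/π^3 + 144/π.
So RHS = -∫_0^3 v(x) φ(x) dx = -144/π + 648/π^3.
LHS − RHS = 6/π ≠ 0, so the identity fails.
(For a valid weak derivative the identity must hold for EVERY test function, in particular this one. The failure shows v is NOT the weak derivative of u.)
Correct weak derivative would be u'(x) = 6*x**2 - 4*x + 2.


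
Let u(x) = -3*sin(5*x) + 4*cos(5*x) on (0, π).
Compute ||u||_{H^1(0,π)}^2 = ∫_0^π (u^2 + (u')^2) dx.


||u||_{H^1(0,π)}^2 = 325*π

u'(x) = -20*sin(5*x) - 15*cos(5*x).
Expand u² and (u')² and integrate term by term on (0, π), using: for integers n ≥ 1, ∫_0^π sin²(nx) dx = ∫_0^π cos²(nx) dx = π/2; for n ≠ n', ∫_0^π sin(nx)sin(n'x) dx = ∫_0^π cos(nx)cos(n'x) dx = 0; and by product-to-sum, ∫_0^π sin(nx)cos(n'x) dx = ½∫_0^π [sin((n+n')x) + sin((n−n')x)] dx, which is 0 when n+n' is even and 2n/(n²−n'²) when n+n' is odd (it need not vanish on (0, π)).
  u² squared terms: (-3)²·∫sin(5x)² dx = 9·π/2 = 9*π/2;  (4)²·∫cos(5x)² dx = 16·π/2 = 8*π.
  u² cross terms: 2·(-3)·(4)·∫sin(5x)·cos(5x) dx = -24·(0) = 0.
  So ∫_0^π u² dx = 9*π/2 + 8*π + 0 = 25*π/2.
  (u')² squared terms: (-20)²·∫sin(5x)² dx = 400·π/2 = 200*π;  (-15)²·∫cos(5x)² dx = 225·π/2 = 225*π/2.
  (u')² cross terms: 2·(-20)·(-15)·∫sin(5x)·cos(5x) dx = 600·(0) = 0.
  So ∫_0^π (u')² dx = 200*π + 225*π/2 + 0 = 625*π/2.
||u||_{H^1}^2 = (25*π/2) + (625*π/2) = 325*π.


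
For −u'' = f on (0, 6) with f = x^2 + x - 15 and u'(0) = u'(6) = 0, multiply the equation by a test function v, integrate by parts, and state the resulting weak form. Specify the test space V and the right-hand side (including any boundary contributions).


V = H^1(0, 6) (no boundary constraint on v; u is determined up to an additive constant); weak form: ∫_0^6 u'v' dx = ∫_0^6 (x^2 + x - 15) v dx for all v ∈ V.

Multiply both sides by a test function v and integrate from 0 to 6:
  ∫_0^6 −u''(x) v(x) dx = ∫_0^6 f(x) v(x) dx.
Integrate the LHS by parts once:
  ∫_0^6 −u'' v dx = −[u'(x) v(x)]_0^6 + ∫_0^6 u'(x) v'(x) dx.
Thus ∫_0^6 u'(x) v'(x) dx = ∫_0^6 f(x) v(x) dx + [u'(x) v(x)]_0^6.
Choose V so that boundary terms are either known or forced to vanish.
u has homogeneous Neumann: u'(0) = u'(6) = 0. So [u' v]_0^6 = 0·v(6) − 0·v(0) = 0 for any v; take V = H^1(0, 6).
Weak formulation: find u (satisfying any essential BC) such that ∫_0^6 u'(x) v'(x) dx = ∫_0^6 f v dx for all v ∈ V (homogeneous Neumann, so boundary terms vanish).
Substituting f(x) = x^2 + x - 15, the right-hand side is ∫_0^6 (x^2 + x - 15) v dx.
Compatibility check (pure Neumann): taking v ≡ 1 ∈ V gives 0 = ∫_0^6 f dx + (0) − (0), i.e. ∫_0^6 f dx must equal u'(0) − u'(6) = 0. Indeed ∫_0^6 (x^2 + x - 15) dx = 0, so the data are compatible. The solution is then unique only up to an additive constant (fix it e.g. by requiring ∫_0^6 u dx = 0).


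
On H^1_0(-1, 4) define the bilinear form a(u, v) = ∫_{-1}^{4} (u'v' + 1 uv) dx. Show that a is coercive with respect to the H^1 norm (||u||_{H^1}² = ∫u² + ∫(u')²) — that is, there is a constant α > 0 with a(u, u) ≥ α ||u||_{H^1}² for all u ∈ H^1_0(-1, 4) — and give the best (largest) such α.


α = 1

Coercivity of a(·,·) on H^1_0(-1, 4) means a(u, u) ≥ α ||u||_{H^1}² for every u ∈ H^1_0.
The interval has length L = 5, and Poincaré/coercivity depend only on L. Here a(u, u) = ∫(u')² + (1)·∫u².
Here c = 1 ≥ 1, so a(u,u) = ∫(u')² + c∫u² ≥ ∫(u')² + ∫u² = ||u||_{H^1}², i.e. α = 1 works. No larger α is possible: a(u,u) ≥ α||u||_{H^1}² means (1−α)∫(u')² ≥ (α−c)∫u², and for the modes u_n = sin(nπ(x−x₀)/L) (x₀ the left endpoint) one has ∫u_n²/∫(u_n')² = (L/(nπ))² → 0, so a(u_n,u_n)/||u_n||_{H^1}² → 1. Hence the optimal constant is α = 1.
Therefore α = 1.


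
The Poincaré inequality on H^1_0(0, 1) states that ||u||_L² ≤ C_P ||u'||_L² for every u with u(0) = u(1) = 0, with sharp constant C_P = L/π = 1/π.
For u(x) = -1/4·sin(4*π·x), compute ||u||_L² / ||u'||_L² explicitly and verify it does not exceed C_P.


||u||_L² / ||u'||_L² = 1/(4*π) < C_P = 1/π.

u(x) = -1/4·sin(4*π·x), so u'(x) = -π*cos(4*π*x).
Writing u(x) = A·sin(kπx/L) with A = -1/4 and k = 4, use ∫_0^L sin²(kπx/L) dx = L/2 and ∫_0^L cos²(kπx/L) dx = L/2.
u² = 1/16·sin²(4*π·x) and (u')² = π^2·cos²(4*π·x), and each of sin², cos² integrates to L/2 = 1/2 over (0, 1).
∫_0^1 u² dx = 1/32, so ||u||_L² = sqrt(2)/8.
∫_0^1 (u')² dx = π^2/2, so ||u'||_L² = sqrt(2)*π/2.
Ratio ||u||_L² / ||u'||_L² = 1/(4*π).
Sharp Poincaré constant on H^1_0(0, 1) is C_P = L/π = 1/π, achieved by sin(π·x).
This is the k = 4 harmonic; the ratio L/(kπ) is strictly less than C_P = L/π, consistent with the sharp inequality ||u||_L² ≤ C_P ||u'||_L².


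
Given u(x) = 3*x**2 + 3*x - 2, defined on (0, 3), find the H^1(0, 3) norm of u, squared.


||u||_{H^1}^2 = 12459/10

The H^1 norm (squared) on an interval (0, L) is
  ||u||_{H^1}^2 = ∫_0^L u(x)^2 dx + ∫_0^L u'(x)^2 dx.
Compute u'(x) = 6*x + 3.
Then u(x)^2 = 9*x**4 + 18*x**3 - 3*x**2 - 12*x + 4 and u'(x)^2 = 36*x**2 + 36*x + 9.
Integrate each monomial from 0 to 3 using ∫_0^3 c·x^n dx = c·3^(n+1)/(n+1):
  ∫_0^3 u(x)^2 dx = ∫_0^3 (9*x^4 + 18*x^3 - 3*x^2 - 12*x + 4) dx. Term by term:
    ∫_0^3 9*x^4 dx = 2187/5;  ∫_0^3 18*x^3 dx = 729/2;  ∫_0^3 -3*x^2 dx = -27;
    ∫_0^3 -12*x dx = -54;  ∫_0^3 4 dx = 12.
  Sum: 2187/5 + 729/2 − 27 − 54 + 12 = 7329/10.
  ∫_0^3 u'(x)^2 dx = ∫_0^3 (36*x^2 + 36*x + 9) dx. Term by term:
    ∫_0^3 36*x^2 dx = 324;  ∫_0^3 36*x dx = 162;  ∫_0^3 9 dx = 27.
  Sum: 324 + 162 + 27 = 513.
Adding: ||u||_{H^1}^2 = 7329/10 + 513 = 12459/10.


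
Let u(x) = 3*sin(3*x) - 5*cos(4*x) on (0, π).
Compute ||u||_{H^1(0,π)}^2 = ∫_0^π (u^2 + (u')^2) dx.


||u||_{H^1(0,π)}^2 = 3060/7 + 515*π/2

u'(x) = 20*sin(4*x) + 9*cos(3*x).
Expand u² and (u')² and integrate term by term on (0, π), using: for integers n ≥ 1, ∫_0^π sin²(nx) dx = ∫_0^π cos²(nx) dx = π/2; for n ≠ n', ∫_0^π sin(nx)sin(n'x) dx = ∫_0^π cos(nx)cos(n'x) dx = 0; and by product-to-sum, ∫_0^π sin(nx)cos(n'x) dx = ½∫_0^π [sin((n+n')x) + sin((n−n')x)] dx, which is 0 when n+n' is even and 2n/(n²−n'²) when n+n' is odd (it need not vanish on (0, π)).
  u² squared terms: (-5)²·∫cos(4x)² dx = 25·π/2 = 25*π/2;  (3)²·∫sin(3x)² dx = 9·π/2 = 9*π/2.
  u² cross terms: 2·(-5)·(3)·∫cos(4x)·sin(3x) dx = -30·(-6/7) = 180/7.
  So ∫_0^π u² dx = 25*π/2 + 9*π/2 + 180/7 = 180/7 + 17*π.
  (u')² squared terms: (9)²·∫cos(3x)² dx = 81·π/2 = 81*π/2;  (20)²·∫sin(4x)² dx = 400·π/2 = 200*π.
  (u')² cross terms: 2·(9)·(20)·∫cos(3x)·sin(4x) dx = 360·(8/7) = 2880/7.
  So ∫_0^π (u')² dx = 81*π/2 + 200*π + 2880/7 = 2880/7 + 481*π/2.
||u||_{H^1}^2 = (180/7 + 17*π) + (2880/7 + 481*π/2) = 3060/7 + 515*π/2.


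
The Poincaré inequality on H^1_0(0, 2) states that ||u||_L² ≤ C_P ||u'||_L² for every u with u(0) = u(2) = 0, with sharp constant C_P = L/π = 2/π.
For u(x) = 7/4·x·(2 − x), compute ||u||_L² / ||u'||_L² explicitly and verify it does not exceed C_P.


||u||_L² / ||u'||_L² = sqrt(10)/5 < C_P = 2/π.

u(x) = 7/4·x·(2 − x), so u'(x) = 7/2 - 7*x/2.
u(x) = 7/4·x·(2 − x) vanishes at x = 0 and x = 2, so u ∈ H^1_0(0, 2). Differentiate via the product rule and integrate the resulting polynomials term by term.
  ∫_0^2 u² dx = ∫_0^2 (49*x^4/16 - 49*x^3/4 + 49*x^2/4) dx. Term by term:
    ∫_0^2 49*x^4/16 dx = 98/5;  ∫_0^2 -49*x^3/4 dx = -49;  ∫_0^2 49*x^2/4 dx = 98/3.
  Sum: 98/5 − 49 + 98/3 = 49/15.
  ∫_0^2 (u')² dx = ∫_0^2 (49*x^2/4 - 49*x/2 + 49/4) dx. Term by term:
    ∫_0^2 49*x^2/4 dx = 98/3;  ∫_0^2 -49*x/2 dx = -49;  ∫_0^2 49/4 dx = 49/2.
  Sum: 98/3 − 49 + 49/2 = 49/6.
∫_0^2 u² dx = 49/15, so ||u||_L² = 7*sqrt(15)/15.
∫_0^2 (u')² dx = 49/6, so ||u'||_L² = 7*sqrt(6)/6.
Ratio ||u||_L² / ||u'||_L² = sqrt(10)/5.
Sharp Poincaré constant on H^1_0(0, 2) is C_P = L/π = 2/π, achieved by sin(π/2·x).
A polynomial bump cannot attain the sharp Poincaré constant (only the first sine eigenfunction does), so the ratio is strictly less than C_P, consistent with ||u||_L² ≤ C_P ||u'||_L².


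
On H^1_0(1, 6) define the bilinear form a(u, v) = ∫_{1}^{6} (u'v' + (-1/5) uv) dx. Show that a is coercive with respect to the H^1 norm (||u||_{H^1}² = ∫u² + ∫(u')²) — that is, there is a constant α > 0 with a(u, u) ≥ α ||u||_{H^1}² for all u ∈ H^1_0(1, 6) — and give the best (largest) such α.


α = (-5 + π^2)/(π^2 + 25)

Coercivity of a(·,·) on H^1_0(1, 6) means a(u, u) ≥ α ||u||_{H^1}² for every u ∈ H^1_0.
The interval has length L = 5, and Poincaré/coercivity depend only on L. Here a(u, u) = ∫(u')² + (-1/5)·∫u².
Here c = -1/5 < 0 with |c| < (π/L)² = π^2/25, so coercivity still holds. The condition a(u,u) ≥ α||u||_{H^1}² reads (1−α)∫(u')² ≥ (α−c)∫u². Any admissible α is ≤ 1 (rapidly oscillating u have ∫u²/∫(u')² → 0), and α = 1 would force 0 ≥ (1−c)∫u², impossible since c < 1; so 1−α > 0. By the sharp Poincaré inequality on H^1_0 of an interval of length L, ∫(u')² ≥ (π/L)²∫u² with equality for the first sine mode sin(π(x−x₀)/L) (x₀ the left endpoint), so the inequality holds for all u iff (1−α)(π/L)² ≥ α − c, i.e. α ≤ ((π/L)² + c)/((π/L)² + 1) = (1 + c(L/π)²)/(1 + (L/π)²). (Direct route, valid since c ≤ 0: Poincaré gives c∫u² ≥ c(L/π)²∫(u')², so a(u,u) ≥ (1 + c(L/π)²)∫(u')², while ||u||_{H^1}² ≤ (1 + (L/π)²)∫(u')²; dividing yields the same α.) With (π/L)² = π^2/25 and c = -1/5, the largest admissible constant is α = ((π/L)² + c)/((π/L)² + 1).
Simplifying, α = (-5 + π^2)/(π^2 + 25).


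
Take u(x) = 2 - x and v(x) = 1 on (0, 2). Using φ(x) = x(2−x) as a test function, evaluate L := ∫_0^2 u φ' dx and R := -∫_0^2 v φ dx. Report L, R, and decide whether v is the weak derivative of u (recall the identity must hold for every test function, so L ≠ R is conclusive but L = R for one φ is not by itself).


LHS = 4/3, RHS = -4/3. No, v is not the weak derivative of u.

u(x) = 2 - x, classical derivative u'(x) = -1.
φ(x) = x(2−x), so φ'(x) = 2 - 2*x.
Note φ(0) = φ(2) = 0, so the boundary term u·φ vanishes.
LHS = ∫_0^2 u(x) φ'(x) dx = ∫_0^2 (2*x^2 - 6*x + 4) dx. Term by term:
  ∫_0^2 2*x^2 dx = 16/3;  ∫_0^2 -6*x dx = -12;  ∫_0^2 4 dx = 8.
Sum: 16/3 − 12 + 8 = 4/3.
So LHS = 4/3.
∫_0^2 v(x) φ(x) dx = ∫_0^2 (-x^2 + 2*x) dx. Term by term:
  ∫_0^2 -x^2 dx = -8/3;  ∫_0^2 2*x dx = 4.
Sum: -8/3 + 4 = 4/3.
So RHS = -∫_0^2 v(x) φ(x) dx = -4/3.
LHS − RHS = 8/3 ≠ 0, so the identity fails.
(For a valid weak derivative the identity must hold for EVERY test function, in particular this one. The failure shows v is NOT the weak derivative of u.)
Correct weak derivative would be u'(x) = -1.


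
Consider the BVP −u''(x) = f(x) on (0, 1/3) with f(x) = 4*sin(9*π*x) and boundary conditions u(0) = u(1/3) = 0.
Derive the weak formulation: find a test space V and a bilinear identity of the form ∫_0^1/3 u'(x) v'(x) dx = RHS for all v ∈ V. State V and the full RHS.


V = H^1_0(0, 1/3) (so v(0) = v(1/3) = 0); weak form: ∫_0^1/3 u'v' dx = ∫_0^1/3 (4*sin(9*π*x)) v dx for all v ∈ V.

Multiply both sides by a test function v and integrate from 0 to 1/3:
  ∫_0^1/3 −u''(x) v(x) dx = ∫_0^1/3 f(x) v(x) dx.
Integrate the LHS by parts once:
  ∫_0^1/3 −u'' v dx = −[u'(x) v(x)]_0^1/3 + ∫_0^1/3 u'(x) v'(x) dx.
Thus ∫_0^1/3 u'(x) v'(x) dx = ∫_0^1/3 f(x) v(x) dx + [u'(x) v(x)]_0^1/3.
Choose V so that boundary terms are either known or forced to vanish.
u is Dirichlet: u(0) = u(1/3) = 0. Let V = H^1_0(0, 1/3); then v(0) = v(1/3) = 0, and [u' v]_0^1/3 = 0.
Weak formulation: find u (satisfying any essential BC) such that ∫_0^1/3 u'(x) v'(x) dx = ∫_0^1/3 f v dx for all v ∈ V.
Substituting f(x) = 4*sin(9*π*x), the right-hand side is ∫_0^1/3 (4*sin(9*π*x)) v dx.


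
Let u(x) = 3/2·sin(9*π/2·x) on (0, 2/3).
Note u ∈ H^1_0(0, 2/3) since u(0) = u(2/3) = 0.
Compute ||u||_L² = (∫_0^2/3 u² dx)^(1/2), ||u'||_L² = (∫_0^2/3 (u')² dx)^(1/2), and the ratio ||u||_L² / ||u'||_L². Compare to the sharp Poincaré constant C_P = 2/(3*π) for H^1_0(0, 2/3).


||u||_L² / ||u'||_L² = 2/(9*π) < C_P = 2/(3*π).

u(x) = 3/2·sin(9*π/2·x), so u'(x) = 27*π*cos(9*π*x/2)/4.
Writing u(x) = A·sin(kπx/L) with A = 3/2 and k = 3, use ∫_0^L sin²(kπx/L) dx = L/2 and ∫_0^L cos²(kπx/L) dx = L/2.
u² = 9/4·sin²(9*π/2·x) and (u')² = 729*π^2/16·cos²(9*π/2·x), and each of sin², cos² integrates to L/2 = 1/3 over (0, 2/3).
∫_0^2/3 u² dx = 3/4, so ||u||_L² = sqrt(3)/2.
∫_0^2/3 (u')² dx = 243*π^2/16, so ||u'||_L² = 9*sqrt(3)*π/4.
Ratio ||u||_L² / ||u'||_L² = 2/(9*π).
Sharp Poincaré constant on H^1_0(0, 2/3) is C_P = L/π = 2/(3*π), achieved by sin(3*π/2·x).
This is the k = 3 harmonic; the ratio L/(kπ) is strictly less than C_P = L/π, consistent with the sharp inequality ||u||_L² ≤ C_P ||u'||_L².


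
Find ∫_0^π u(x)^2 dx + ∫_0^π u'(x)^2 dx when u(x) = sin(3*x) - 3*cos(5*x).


||u||_{H^1(0,π)}^2 = 122*π

u'(x) = 15*sin(5*x) + 3*cos(3*x).
Expand u² and (u')² and integrate term by term on (0, π), using: for integers n ≥ 1, ∫_0^π sin²(nx) dx = ∫_0^π cos²(nx) dx = π/2; for n ≠ n', ∫_0^π sin(nx)sin(n'x) dx = ∫_0^π cos(nx)cos(n'x) dx = 0; and by product-to-sum, ∫_0^π sin(nx)cos(n'x) dx = ½∫_0^π [sin((n+n')x) + sin((n−n')x)] dx, which is 0 when n+n' is even and 2n/(n²−n'²) when n+n' is odd (it need not vanish on (0, π)).
  u² squared terms: (-3)²·∫cos(5x)² dx = 9·π/2 = 9*π/2;  (1)²·∫sin(3x)² dx = 1·π/2 = π/2.
  u² cross terms: 2·(-3)·(1)·∫cos(5x)·sin(3x) dx = -6·(0) = 0.
  So ∫_0^π u² dx = 9*π/2 + π/2 + 0 = 5*π.
  (u')² squared terms: (3)²·∫cos(3x)² dx = 9·π/2 = 9*π/2;  (15)²·∫sin(5x)² dx = 225·π/2 = 225*π/2.
  (u')² cross terms: 2·(3)·(15)·∫cos(3x)·sin(5x) dx = 90·(0) = 0.
  So ∫_0^π (u')² dx = 9*π/2 + 225*π/2 + 0 = 117*π.
||u||_{H^1}^2 = (5*π) + (117*π) = 122*π.


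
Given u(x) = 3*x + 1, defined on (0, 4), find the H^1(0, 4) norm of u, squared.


||u||_{H^1}^2 = 280

The H^1 norm (squared) on an interval (0, L) is
  ||u||_{H^1}^2 = ∫_0^L u(x)^2 dx + ∫_0^L u'(x)^2 dx.
Compute u'(x) = 3.
Then u(x)^2 = 9*x**2 + 6*x + 1 and u'(x)^2 = 9.
Integrate each monomial from 0 to 4 using ∫_0^4 c·x^n dx = c·4^(n+1)/(n+1):
  ∫_0^4 u(x)^2 dx = ∫_0^4 (9*x^2 + 6*x + 1) dx. Term by term:
    ∫_0^4 9*x^2 dx = 192;  ∫_0^4 6*x dx = 48;  ∫_0^4 1 dx = 4.
  Sum: 192 + 48 + 4 = 244.
  ∫_0^4 u'(x)^2 dx = ∫_0^4 (9) dx. Term by term:
    ∫_0^4 9 dx = 36.
Adding: ||u||_{H^1}^2 = 244 + 36 = 280.


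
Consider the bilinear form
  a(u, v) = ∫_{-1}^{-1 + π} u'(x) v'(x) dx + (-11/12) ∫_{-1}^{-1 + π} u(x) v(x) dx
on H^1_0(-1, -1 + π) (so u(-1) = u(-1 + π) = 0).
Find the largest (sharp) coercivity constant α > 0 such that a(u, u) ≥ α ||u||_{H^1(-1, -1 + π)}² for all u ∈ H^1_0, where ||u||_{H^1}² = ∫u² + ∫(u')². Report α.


α = 1/24

Coercivity of a(·,·) on H^1_0(-1, -1 + π) means a(u, u) ≥ α ||u||_{H^1}² for every u ∈ H^1_0.
The interval has length L = π, and Poincaré/coercivity depend only on L. Here a(u, u) = ∫(u')² + (-11/12)·∫u².
Here c = -11/12 < 0 with |c| < (π/L)² = 1, so coercivity still holds. The condition a(u,u) ≥ α||u||_{H^1}² reads (1−α)∫(u')² ≥ (α−c)∫u². Any admissible α is ≤ 1 (rapidly oscillating u have ∫u²/∫(u')² → 0), and α = 1 would force 0 ≥ (1−c)∫u², impossible since c < 1; so 1−α > 0. By the sharp Poincaré inequality on H^1_0 of an interval of length L, ∫(u')² ≥ (π/L)²∫u² with equality for the first sine mode sin(π(x−x₀)/L) (x₀ the left endpoint), so the inequality holds for all u iff (1−α)(π/L)² ≥ α − c, i.e. α ≤ ((π/L)² + c)/((π/L)² + 1) = (1 + c(L/π)²)/(1 + (L/π)²). (Direct route, valid since c ≤ 0: Poincaré gives c∫u² ≥ c(L/π)²∫(u')², so a(u,u) ≥ (1 + c(L/π)²)∫(u')², while ||u||_{H^1}² ≤ (1 + (L/π)²)∫(u')²; dividing yields the same α.) With (π/L)² = 1 and c = -11/12, the largest admissible constant is α = ((π/L)² + c)/((π/L)² + 1).
Simplifying, α = 1/24.


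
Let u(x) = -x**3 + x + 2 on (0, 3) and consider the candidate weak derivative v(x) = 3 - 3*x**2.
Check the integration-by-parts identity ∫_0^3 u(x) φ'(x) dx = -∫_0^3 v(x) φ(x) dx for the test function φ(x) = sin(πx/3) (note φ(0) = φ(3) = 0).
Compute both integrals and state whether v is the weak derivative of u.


LHS = -324/π^3 + 75/π, RHS = -324/π^3 + 63/π. No, v is not the weak derivative of u.

u(x) = -x**3 + x + 2, classical derivative u'(x) = 1 - 3*x**2.
φ(x) = sin(πx/3), so φ'(x) = π*cos(π*x/3)/3.
Note φ(0) = φ(3) = 0, so the boundary term u·φ vanishes.
LHS = ∫_0^3 u(x) φ'(x) dx = ∫_0^3 (-π*x^3*cos(π*x/3)/3 + π*x*cos(π*x/3)/3 + 2*π*cos(π*x/3)/3) dx. Term by term:
  ∫_0^3 2*π*cos(π*x/3)/3 dx = 0;  ∫_0^3 -π*x^3*cos(π*x/3)/3 dx = -324/π^3 + 81/π;  ∫_0^3 π*x*cos(π*x/3)/3 dx = -6/π.
Sum: 0 + -324/π^3 + 81/π − 6/π = -324/π^3 + 75/π.
So LHS = -324/π^3 + 75/π.
∫_0^3 v(x) φ(x) dx = ∫_0^3 (-3*x^2*sin(π*x/3) + 3*sin(π*x/3)) dx. Term by term:
  ∫_0^3 3*sin(π*x/3) dx = 18/π;  ∫_0^3 -3*x^2*sin(π*x/3) dx = -81/π + 324/π^3.
Sum: 18/π + -81/π + 324/π^3 = -63/π + 324/π^3.
So RHS = -∫_0^3 v(x) φ(x) dx = -324/π^3 + 63/π.
LHS − RHS = 12/π ≠ 0, so the identity fails.
(For a valid weak derivative the identity must hold for EVERY test function, in particular this one. The failure shows v is NOT the weak derivative of u.)
Correct weak derivative would be u'(x) = 1 - 3*x**2.


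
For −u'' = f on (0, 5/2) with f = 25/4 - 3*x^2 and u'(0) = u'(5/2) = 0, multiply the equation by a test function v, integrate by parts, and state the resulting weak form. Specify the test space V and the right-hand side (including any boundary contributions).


V = H^1(0, 5/2) (no boundary constraint on v; u is determined up to an additive constant); weak form: ∫_0^5/2 u'v' dx = ∫_0^5/2 (25/4 - 3*x^2) v dx for all v ∈ V.

Multiply both sides by a test function v and integrate from 0 to 5/2:
  ∫_0^5/2 −u''(x) v(x) dx = ∫_0^5/2 f(x) v(x) dx.
Integrate the LHS by parts once:
  ∫_0^5/2 −u'' v dx = −[u'(x) v(x)]_0^5/2 + ∫_0^5/2 u'(x) v'(x) dx.
Thus ∫_0^5/2 u'(x) v'(x) dx = ∫_0^5/2 f(x) v(x) dx + [u'(x) v(x)]_0^5/2.
Choose V so that boundary terms are either known or forced to vanish.
u has homogeneous Neumann: u'(0) = u'(5/2) = 0. So [u' v]_0^5/2 = 0·v(5/2) − 0·v(0) = 0 for any v; take V = H^1(0, 5/2).
Weak formulation: find u (satisfying any essential BC) such that ∫_0^5/2 u'(x) v'(x) dx = ∫_0^5/2 f v dx for all v ∈ V (homogeneous Neumann, so boundary terms vanish).
Substituting f(x) = 25/4 - 3*x^2, the right-hand side is ∫_0^5/2 (25/4 - 3*x^2) v dx.
Compatibility check (pure Neumann): taking v ≡ 1 ∈ V gives 0 = ∫_0^5/2 f dx + (0) − (0), i.e. ∫_0^5/2 f dx must equal u'(0) − u'(5/2) = 0. Indeed ∫_0^5/2 (25/4 - 3*x^2) dx = 0, so the data are compatible. The solution is then unique only up to an additive constant (fix it e.g. by requiring ∫_0^5/2 u dx = 0).


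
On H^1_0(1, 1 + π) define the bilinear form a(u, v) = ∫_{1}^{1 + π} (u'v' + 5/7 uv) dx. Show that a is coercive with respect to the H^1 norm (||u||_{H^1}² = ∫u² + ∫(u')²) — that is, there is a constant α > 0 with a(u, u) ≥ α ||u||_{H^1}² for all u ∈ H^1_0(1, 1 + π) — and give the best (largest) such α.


α = 6/7

Coercivity of a(·,·) on H^1_0(1, 1 + π) means a(u, u) ≥ α ||u||_{H^1}² for every u ∈ H^1_0.
The interval has length L = π, and Poincaré/coercivity depend only on L. Here a(u, u) = ∫(u')² + (5/7)·∫u².
Here 0 < c = 5/7 < 1. The condition a(u,u) ≥ α||u||_{H^1}² reads (1−α)∫(u')² ≥ (α−c)∫u². Any admissible α is ≤ 1 (rapidly oscillating u have ∫u²/∫(u')² → 0), and α = 1 would force 0 ≥ (1−c)∫u², impossible since c < 1; so 1−α > 0. By the sharp Poincaré inequality on H^1_0 of an interval of length L, ∫(u')² ≥ (π/L)²∫u² with equality for the first sine mode sin(π(x−x₀)/L) (x₀ the left endpoint), so the inequality holds for all u iff (1−α)(π/L)² ≥ α − c, i.e. α ≤ ((π/L)² + c)/((π/L)² + 1) = (1 + c(L/π)²)/(1 + (L/π)²). With (π/L)² = 1 and c = 5/7, the largest admissible constant is α = ((π/L)² + c)/((π/L)² + 1).
Simplifying, α = 6/7.


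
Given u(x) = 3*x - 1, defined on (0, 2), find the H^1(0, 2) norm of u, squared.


||u||_{H^1}^2 = 32

The H^1 norm (squared) on an interval (0, L) is
  ||u||_{H^1}^2 = ∫_0^L u(x)^2 dx + ∫_0^L u'(x)^2 dx.
Compute u'(x) = 3.
Then u(x)^2 = 9*x**2 - 6*x + 1 and u'(x)^2 = 9.
Integrate each monomial from 0 to 2 using ∫_0^2 c·x^n dx = c·2^(n+1)/(n+1):
  ∫_0^2 u(x)^2 dx = ∫_0^2 (9*x^2 - 6*x + 1) dx. Term by term:
    ∫_0^2 9*x^2 dx = 24;  ∫_0^2 -6*x dx = -12;  ∫_0^2 1 dx = 2.
  Sum: 24 − 12 + 2 = 14.
  ∫_0^2 u'(x)^2 dx = ∫_0^2 (9) dx. Term by term:
    ∫_0^2 9 dx = 18.
Adding: ||u||_{H^1}^2 = 14 + 18 = 32.


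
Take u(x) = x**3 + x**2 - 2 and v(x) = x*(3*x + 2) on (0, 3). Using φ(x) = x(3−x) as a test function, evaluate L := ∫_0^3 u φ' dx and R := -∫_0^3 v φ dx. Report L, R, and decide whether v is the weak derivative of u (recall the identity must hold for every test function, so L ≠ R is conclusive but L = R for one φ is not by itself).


LHS = -999/20, RHS = -999/20. Yes, v = u' weakly.

u(x) = x**3 + x**2 - 2, classical derivative u'(x) = 3*x**2 + 2*x.
φ(x) = x(3−x), so φ'(x) = 3 - 2*x.
Note φ(0) = φ(3) = 0, so the boundary term u·φ vanishes.
LHS = ∫_0^3 u(x) φ'(x) dx = ∫_0^3 (-2*x^4 + x^3 + 3*x^2 + 4*x - 6) dx. Term by term:
  ∫_0^3 -2*x^4 dx = -486/5;  ∫_0^3 x^3 dx = 81/4;  ∫_0^3 3*x^2 dx = 27;
  ∫_0^3 4*x dx = 18;  ∫_0^3 -6 dx = -18.
Sum: -486/5 + 81/4 + 27 + 18 − 18 = -999/20.
So LHS = -999/20.
∫_0^3 v(x) φ(x) dx = ∫_0^3 (-3*x^4 + 7*x^3 + 6*x^2) dx. Term by term:
  ∫_0^3 -3*x^4 dx = -729/5;  ∫_0^3 7*x^3 dx = 567/4;  ∫_0^3 6*x^2 dx = 54.
Sum: -729/5 + 567/4 + 54 = 999/20.
So RHS = -∫_0^3 v(x) φ(x) dx = -999/20.
LHS = RHS, so the identity holds for this test φ.
Moreover u is smooth here and v(x) = u'(x) = 3*x**2 + 2*x pointwise, so the identity holds for every test function. Hence v is the weak derivative of u.


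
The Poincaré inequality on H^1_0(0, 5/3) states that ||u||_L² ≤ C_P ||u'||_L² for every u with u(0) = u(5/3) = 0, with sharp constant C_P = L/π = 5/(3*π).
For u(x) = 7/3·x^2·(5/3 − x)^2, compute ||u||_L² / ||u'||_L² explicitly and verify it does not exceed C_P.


||u||_L² / ||u'||_L² = 5*sqrt(3)/18 < C_P = 5/(3*π).

u(x) = 7/3·x^2·(5/3 − x)^2, so u'(x) = 14*x*(3*x - 5)*(6*x - 5)/27.
u(x) = 7/3·x^2·(5/3 − x)^2 vanishes at x = 0 and x = 5/3, so u ∈ H^1_0(0, 5/3). Differentiate via the product rule and integrate the resulting polynomials term by term.
  ∫_0^5/3 u² dx = ∫_0^5/3 (49*x^8/9 - 980*x^7/27 + 2450*x^6/27 - 24500*x^5/243 + 30625*x^4/729) dx. Term by term:
    ∫_0^5/3 49*x^8/9 dx = 95703125/1594323;  ∫_0^5/3 -980*x^7/27 dx = -95703125/354294;  ∫_0^5/3 2450*x^6/27 dx = 27343750/59049;
    ∫_0^5/3 -24500*x^5/243 dx = -191406250/531441;  ∫_0^5/3 30625*x^4/729 dx = 19140625/177147.
  Sum: 95703125/1594323 − 95703125/354294 + 27343750/59049 − 191406250/531441 + 19140625/177147 = 2734375/3188646.
  ∫_0^5/3 (u')² dx = ∫_0^5/3 (784*x^6/9 - 3920*x^5/9 + 63700*x^4/81 - 49000*x^3/81 + 122500*x^2/729) dx. Term by term:
    ∫_0^5/3 784*x^6/9 dx = 8750000/19683;  ∫_0^5/3 -3920*x^5/9 dx = -30625000/19683;  ∫_0^5/3 63700*x^4/81 dx = 39812500/19683;
    ∫_0^5/3 -49000*x^3/81 dx = -7656250/6561;  ∫_0^5/3 122500*x^2/729 dx = 15312500/59049.
  Sum: 8750000/19683 − 30625000/19683 + 39812500/19683 − 7656250/6561 + 15312500/59049 = 218750/59049.
∫_0^5/3 u² dx = 2734375/3188646, so ||u||_L² = 625*sqrt(42)/4374.
∫_0^5/3 (u')² dx = 218750/59049, so ||u'||_L² = 125*sqrt(14)/243.
Ratio ||u||_L² / ||u'||_L² = 5*sqrt(3)/18.
Sharp Poincaré constant on H^1_0(0, 5/3) is C_P = L/π = 5/(3*π), achieved by sin(3*π/5·x).
A polynomial bump cannot attain the sharp Poincaré constant (only the first sine eigenfunction does), so the ratio is strictly less than C_P, consistent with ||u||_L² ≤ C_P ||u'||_L².


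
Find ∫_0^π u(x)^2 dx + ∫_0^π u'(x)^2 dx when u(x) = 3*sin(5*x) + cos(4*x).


||u||_{H^1(0,π)}^2 = 340/3 + 251*π/2

u'(x) = -4*sin(4*x) + 15*cos(5*x).
Expand u² and (u')² and integrate term by term on (0, π), using: for integers n ≥ 1, ∫_0^π sin²(nx) dx = ∫_0^π cos²(nx) dx = π/2; for n ≠ n', ∫_0^π sin(nx)sin(n'x) dx = ∫_0^π cos(nx)cos(n'x) dx = 0; and by product-to-sum, ∫_0^π sin(nx)cos(n'x) dx = ½∫_0^π [sin((n+n')x) + sin((n−n')x)] dx, which is 0 when n+n' is even and 2n/(n²−n'²) when n+n' is odd (it need not vanish on (0, π)).
  u² squared terms: (3)²·∫sin(5x)² dx = 9·π/2 = 9*π/2;  (1)²·∫cos(4x)² dx = 1·π/2 = π/2.
  u² cross terms: 2·(3)·(1)·∫sin(5x)·cos(4x) dx = 6·(10/9) = 20/3.
  So ∫_0^π u² dx = 9*π/2 + π/2 + 20/3 = 20/3 + 5*π.
  (u')² squared terms: (-4)²·∫sin(4x)² dx = 16·π/2 = 8*π;  (15)²·∫cos(5x)² dx = 225·π/2 = 225*π/2.
  (u')² cross terms: 2·(-4)·(15)·∫sin(4x)·cos(5x) dx = -120·(-8/9) = 320/3.
  So ∫_0^π (u')² dx = 8*π + 225*π/2 + 320/3 = 320/3 + 241*π/2.
||u||_{H^1}^2 = (20/3 + 5*π) + (320/3 + 241*π/2) = 340/3 + 251*π/2.


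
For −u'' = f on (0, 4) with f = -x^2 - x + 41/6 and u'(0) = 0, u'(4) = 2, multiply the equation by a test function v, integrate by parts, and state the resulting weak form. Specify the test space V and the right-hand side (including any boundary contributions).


V = H^1(0, 4) (v unrestricted at boundary; u is determined up to an additive constant); weak form: ∫_0^4 u'v' dx = ∫_0^4 (-x^2 - x + 41/6) v dx + 2·v(4) for all v ∈ V.

Multiply both sides by a test function v and integrate from 0 to 4:
  ∫_0^4 −u''(x) v(x) dx = ∫_0^4 f(x) v(x) dx.
Integrate the LHS by parts once:
  ∫_0^4 −u'' v dx = −[u'(x) v(x)]_0^4 + ∫_0^4 u'(x) v'(x) dx.
Thus ∫_0^4 u'(x) v'(x) dx = ∫_0^4 f(x) v(x) dx + [u'(x) v(x)]_0^4.
Choose V so that boundary terms are either known or forced to vanish.
u has inhomogeneous Neumann u'(0) = 0, u'(4) = 2. [u' v]_0^4 = (2)·v(4) − (0)·v(0) = 2·v(4). Take V = H^1(0, 4); boundary term becomes part of RHS.
Weak formulation: find u (satisfying any essential BC) such that ∫_0^4 u'(x) v'(x) dx = ∫_0^4 f v dx + 2·v(4) for all v ∈ V (Neumann data are natural BCs: they enter the RHS as boundary terms).
Substituting f(x) = -x^2 - x + 41/6, the right-hand side is ∫_0^4 (-x^2 - x + 41/6) v dx + 2·v(4).
Compatibility check (pure Neumann): taking v ≡ 1 ∈ V gives 0 = ∫_0^4 f dx + (2) − (0), i.e. ∫_0^4 f dx must equal u'(0) − u'(4) = -2. Indeed ∫_0^4 (-x^2 - x + 41/6) dx = -2, so the data are compatible. The solution is then unique only up to an additive constant (fix it e.g. by requiring ∫_0^4 u dx = 0).


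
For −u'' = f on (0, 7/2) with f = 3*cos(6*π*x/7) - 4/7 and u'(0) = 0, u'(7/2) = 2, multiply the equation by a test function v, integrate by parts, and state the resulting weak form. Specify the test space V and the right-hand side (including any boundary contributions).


V = H^1(0, 7/2) (v unrestricted at boundary; u is determined up to an additive constant); weak form: ∫_0^7/2 u'v' dx = ∫_0^7/2 (3*cos(6*π*x/7) - 4/7) v dx + 2·v(7/2) for all v ∈ V.

Multiply both sides by a test function v and integrate from 0 to 7/2:
  ∫_0^7/2 −u''(x) v(x) dx = ∫_0^7/2 f(x) v(x) dx.
Integrate the LHS by parts once:
  ∫_0^7/2 −u'' v dx = −[u'(x) v(x)]_0^7/2 + ∫_0^7/2 u'(x) v'(x) dx.
Thus ∫_0^7/2 u'(x) v'(x) dx = ∫_0^7/2 f(x) v(x) dx + [u'(x) v(x)]_0^7/2.
Choose V so that boundary terms are either known or forced to vanish.
u has inhomogeneous Neumann u'(0) = 0, u'(7/2) = 2. [u' v]_0^7/2 = (2)·v(7/2) − (0)·v(0) = 2·v(7/2). Take V = H^1(0, 7/2); boundary term becomes part of RHS.
Weak formulation: find u (satisfying any essential BC) such that ∫_0^7/2 u'(x) v'(x) dx = ∫_0^7/2 f v dx + 2·v(7/2) for all v ∈ V (Neumann data are natural BCs: they enter the RHS as boundary terms).
Substituting f(x) = 3*cos(6*π*x/7) - 4/7, the right-hand side is ∫_0^7/2 (3*cos(6*π*x/7) - 4/7) v dx + 2·v(7/2).
Compatibility check (pure Neumann): taking v ≡ 1 ∈ V gives 0 = ∫_0^7/2 f dx + (2) − (0), i.e. ∫_0^7/2 f dx must equal u'(0) − u'(7/2) = -2. Indeed ∫_0^7/2 (3*cos(6*π*x/7) - 4/7) dx = -2, so the data are compatible. The solution is then unique only up to an additive constant (fix it e.g. by requiring ∫_0^7/2 u dx = 0).


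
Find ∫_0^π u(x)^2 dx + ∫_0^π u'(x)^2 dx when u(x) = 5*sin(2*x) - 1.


||u||_{H^1(0,π)}^2 = 127*π/2

u'(x) = 10*cos(2*x).
Expand u² and (u')² and integrate term by term on (0, π), using: for integers n ≥ 1, ∫_0^π sin²(nx) dx = ∫_0^π cos²(nx) dx = π/2; for n ≠ n', ∫_0^π sin(nx)sin(n'x) dx = ∫_0^π cos(nx)cos(n'x) dx = 0; and by product-to-sum, ∫_0^π sin(nx)cos(n'x) dx = ½∫_0^π [sin((n+n')x) + sin((n−n')x)] dx, which is 0 when n+n' is even and 2n/(n²−n'²) when n+n' is odd (it need not vanish on (0, π)). For the constant mode: ∫_0^π 1 dx = π, ∫_0^π cos(nx) dx = 0, ∫_0^π sin(nx) dx = (1−(−1)^n)/n.
  u² squared terms: (-1)²·∫1 dx = 1·π = π;  (5)²·∫sin(2x)² dx = 25·π/2 = 25*π/2.
  u² cross terms: 2·(-1)·(5)·∫1·sin(2x) dx = -10·(0) = 0.
  So ∫_0^π u² dx = π + 25*π/2 + 0 = 27*π/2.
  (u')² squared terms: (10)²·∫cos(2x)² dx = 100·π/2 = 50*π.
  So ∫_0^π (u')² dx = 50*π.
||u||_{H^1}^2 = (27*π/2) + (50*π) = 127*π/2.


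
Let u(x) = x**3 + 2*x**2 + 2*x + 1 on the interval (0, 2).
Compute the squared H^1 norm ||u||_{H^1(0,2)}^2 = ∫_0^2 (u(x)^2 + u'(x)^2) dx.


||u||_{H^1}^2 = 47434/105

The H^1 norm (squared) on an interval (0, L) is
  ||u||_{H^1}^2 = ∫_0^L u(x)^2 dx + ∫_0^L u'(x)^2 dx.
Compute u'(x) = 3*x**2 + 4*x + 2.
Then u(x)^2 = x**6 + 4*x**5 + 8*x**4 + 10*x**3 + 8*x**2 + 4*x + 1 and u'(x)^2 = 9*x**4 + 24*x**3 + 28*x**2 + 16*x + 4.
Integrate each monomial from 0 to 2 using ∫_0^2 c·x^n dx = c·2^(n+1)/(n+1):
  ∫_0^2 u(x)^2 dx = ∫_0^2 (x^6 + 4*x^5 + 8*x^4 + 10*x^3 + 8*x^2 + 4*x + 1) dx. Term by term:
    ∫_0^2 x^6 dx = 128/7;  ∫_0^2 4*x^5 dx = 128/3;  ∫_0^2 8*x^4 dx = 256/5;
    ∫_0^2 10*x^3 dx = 40;  ∫_0^2 8*x^2 dx = 64/3;  ∫_0^2 4*x dx = 8;
    ∫_0^2 1 dx = 2.
  Sum: 128/7 + 128/3 + 256/5 + 40 + 64/3 + 8 + 2 = 6422/35.
  ∫_0^2 u'(x)^2 dx = ∫_0^2 (9*x^4 + 24*x^3 + 28*x^2 + 16*x + 4) dx. Term by term:
    ∫_0^2 9*x^4 dx = 288/5;  ∫_0^2 24*x^3 dx = 96;  ∫_0^2 28*x^2 dx = 224/3;
    ∫_0^2 16*x dx = 32;  ∫_0^2 4 dx = 8.
  Sum: 288/5 + 96 + 224/3 + 32 + 8 = 4024/15.
Adding: ||u||_{H^1}^2 = 6422/35 + 4024/15 = 47434/105.


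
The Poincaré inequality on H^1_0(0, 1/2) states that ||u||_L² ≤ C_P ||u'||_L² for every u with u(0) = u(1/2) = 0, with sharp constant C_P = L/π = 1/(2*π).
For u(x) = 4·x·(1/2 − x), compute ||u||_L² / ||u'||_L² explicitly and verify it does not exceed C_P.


||u||_L² / ||u'||_L² = sqrt(10)/20 < C_P = 1/(2*π).

u(x) = 4·x·(1/2 − x), so u'(x) = 2 - 8*x.
u(x) = 4·x·(1/2 − x) vanishes at x = 0 and x = 1/2, so u ∈ H^1_0(0, 1/2). Differentiate via the product rule and integrate the resulting polynomials term by term.
  ∫_0^1/2 u² dx = ∫_0^1/2 (16*x^4 - 16*x^3 + 4*x^2) dx. Term by term:
    ∫_0^1/2 16*x^4 dx = 1/10;  ∫_0^1/2 -16*x^3 dx = -1/4;  ∫_0^1/2 4*x^2 dx = 1/6.
  Sum: 1/10 − 1/4 + 1/6 = 1/60.
  ∫_0^1/2 (u')² dx = ∫_0^1/2 (64*x^2 - 32*x + 4) dx. Term by term:
    ∫_0^1/2 64*x^2 dx = 8/3;  ∫_0^1/2 -32*x dx = -4;  ∫_0^1/2 4 dx = 2.
  Sum: 8/3 − 4 + 2 = 2/3.
∫_0^1/2 u² dx = 1/60, so ||u||_L² = sqrt(15)/30.
∫_0^1/2 (u')² dx = 2/3, so ||u'||_L² = sqrt(6)/3.
Ratio ||u||_L² / ||u'||_L² = sqrt(10)/20.
Sharp Poincaré constant on H^1_0(0, 1/2) is C_P = L/π = 1/(2*π), achieved by sin(2*π·x).
A polynomial bump cannot attain the sharp Poincaré constant (only the first sine eigenfunction does), so the ratio is strictly less than C_P, consistent with ||u||_L² ≤ C_P ||u'||_L².
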